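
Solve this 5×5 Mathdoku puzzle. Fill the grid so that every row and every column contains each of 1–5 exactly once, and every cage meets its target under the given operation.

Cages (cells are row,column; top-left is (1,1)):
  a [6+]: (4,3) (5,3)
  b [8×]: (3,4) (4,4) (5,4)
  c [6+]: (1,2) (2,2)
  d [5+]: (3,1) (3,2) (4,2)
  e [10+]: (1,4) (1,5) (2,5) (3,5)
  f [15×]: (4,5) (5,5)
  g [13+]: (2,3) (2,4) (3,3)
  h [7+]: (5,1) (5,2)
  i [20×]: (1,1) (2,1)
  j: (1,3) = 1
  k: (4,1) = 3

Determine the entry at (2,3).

J is a freebie; hence (1,3) = 1.
K is a freebie; hence (4,1) = 3.
3 is placed in row 4, leaving (4,5) = 5.
Column 5 now contains 5; hence (5,5) = 3.
Cage e needs sum 10, so (1,4) = 3.
The only place for 3 in row 2 is (2,3).
Cage g needs sum 13, which forces (2,4) = 5.
Cage g has sum 13, leaving (3,3) = 5.
Cage i needs two cells with product 20, which forces (1,1) = 5.
5 is placed in row 2; hence (2,1) = 4.
Column 1 now contains 5, so (5,1) = 2.
Row 5 already has 2, leaving (5,2) = 5.
Row 5 already has 2, which forces (5,3) = 4.
4 is placed in row 5; hence (5,4) = 1.
Cage c needs two cells with sum 6, leaving (1,2) = 4.
Row 1 already has 4, which forces (1,5) = 2.
Cage c needs two cells with sum 6, leaving (2,2) = 2.
Column 5 already has 2, so (2,5) = 1.
Column 1 now contains 2; hence (3,1) = 1.
Cage d needs sum 5, which forces (3,2) = 3.
Column 5 already has 1; hence (3,5) = 4.
Cage d needs sum 5, which forces (4,2) = 1.
Column 3 now contains 4; hence (4,3) = 2.
2 is placed in row 4, leaving (4,4) = 4.
Row 3 now contains 4, so (3,4) = 2.
Completed grid: 5 4 1 3 2 / 4 2 3 5 1 / 1 3 5 2 4 / 3 1 2 4 5 / 2 5 4 1 3.

3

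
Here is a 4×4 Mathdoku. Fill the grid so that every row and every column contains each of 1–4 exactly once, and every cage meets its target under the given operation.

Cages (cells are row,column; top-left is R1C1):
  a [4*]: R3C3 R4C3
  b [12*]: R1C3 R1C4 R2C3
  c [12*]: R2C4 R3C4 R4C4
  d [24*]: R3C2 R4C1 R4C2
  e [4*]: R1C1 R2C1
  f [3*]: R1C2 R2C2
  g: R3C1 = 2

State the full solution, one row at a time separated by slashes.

4 1 3 2 / 1 3 2 4 / 2 4 1 3 / 3 2 4 1

Cage g is given, leaving R3C1 = 2.
Cage d has product 24, which forces R4C2 = 2.
Row 1 needs a 2, and only R1C4 is open for it.
Cage b needs product 12, leaving R1C3 = 3.
Cage b needs product 12, so R2C3 = 2.
3 is placed in row 1, so R1C2 = 1.
Cage f needs two cells with product 3, so R2C2 = 3.
Column 2 now contains 3; hence R3C2 = 4.
Row 3 now contains 4, leaving R3C3 = 1.
Row 3 now contains 1, which forces R3C4 = 3.
Column 3 already has 1, which forces R4C3 = 4.
Row 4 already has 4, leaving R4C4 = 1.
1 is placed in row 1, leaving R1C1 = 4.
The two cells of cage e must have product 4; hence R2C1 = 1.
Column 4 now contains 1, leaving R2C4 = 4.
Row 4 already has 4, so R4C1 = 3.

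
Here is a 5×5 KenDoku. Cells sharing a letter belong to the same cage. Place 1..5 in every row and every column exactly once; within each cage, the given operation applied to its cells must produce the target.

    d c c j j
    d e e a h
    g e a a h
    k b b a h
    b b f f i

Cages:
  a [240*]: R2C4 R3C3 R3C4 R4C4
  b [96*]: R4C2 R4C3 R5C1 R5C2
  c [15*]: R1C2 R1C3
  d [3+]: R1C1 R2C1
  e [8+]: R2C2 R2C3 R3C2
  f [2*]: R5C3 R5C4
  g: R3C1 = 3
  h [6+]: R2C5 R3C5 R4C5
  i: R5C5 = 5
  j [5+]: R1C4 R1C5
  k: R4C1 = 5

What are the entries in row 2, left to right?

Cage g is a single given cell, leaving R3C1 = 3.
Cage a needs product 240; hence R3C3 = 4.
3 is placed in row 3; hence R3C4 = 5.
Cage k is given; hence R4C1 = 5.
I is a freebie; hence R5C5 = 5.
Cage b needs product 96, which forces R4C2 = 4.
4 is placed in row 4, which forces R4C4 = 3.
Cage b needs product 96; hence R5C1 = 4.
3 is placed in column 4, so R2C4 = 4.
The 3 cells of cage h must have sum 6, which forces R2C5 = 3.
Row 4 now contains 3, so R4C3 = 2.
2 is placed in row 4, leaving R4C5 = 1.
Cage b needs product 96, leaving R5C2 = 3.
2 is placed in column 3, leaving R5C3 = 1.
1 is placed in row 5, which forces R5C4 = 2.
Column 2 now contains 3; hence R1C2 = 5.
Cage c's pair has product 15; hence R1C3 = 3.
Column 4 already has 2, so R1C4 = 1.
Column 5 already has 1, leaving R1C5 = 4.
1 is placed in column 3, so R2C3 = 5.
Column 5 already has 1, so R3C5 = 2.
1 is placed in row 1, so R1C1 = 2.
The two cells of cage d must have sum 3, so R2C1 = 1.
Cage e needs sum 8; hence R2C2 = 2.
Row 3 now contains 2, which forces R3C2 = 1.
Completed grid: 2 5 3 1 4 / 1 2 5 4 3 / 3 1 4 5 2 / 5 4 2 3 1 / 4 3 1 2 5.

1 2 5 4 3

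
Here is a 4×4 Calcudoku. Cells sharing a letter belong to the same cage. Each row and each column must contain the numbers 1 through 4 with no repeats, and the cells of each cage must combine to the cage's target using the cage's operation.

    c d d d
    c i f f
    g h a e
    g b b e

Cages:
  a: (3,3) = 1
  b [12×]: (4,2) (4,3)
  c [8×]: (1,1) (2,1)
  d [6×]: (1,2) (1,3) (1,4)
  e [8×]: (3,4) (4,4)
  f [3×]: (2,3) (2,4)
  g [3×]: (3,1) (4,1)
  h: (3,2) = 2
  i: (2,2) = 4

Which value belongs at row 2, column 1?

Cage i is given, so (2,2) = 4.
Cage h is given, which forces (3,2) = 2.
Cage a is a single given cell, so (3,3) = 1.
Row 3 now contains 2, leaving (3,4) = 4.
Column 2 already has 4, so (4,2) = 3.
3 is placed in row 4, so (4,3) = 4.
Column 4 now contains 4, leaving (4,4) = 2.
Cage c's pair has product 8, so (1,1) = 4.
Column 2 already has 3, so (1,2) = 1.
Cage d needs product 6, which forces (1,3) = 2.
Cage d needs product 6, which forces (1,4) = 3.
4 is placed in row 2, so (2,1) = 2.
Column 3 already has 1, so (2,3) = 3.
Cage f needs two cells with product 3; hence (2,4) = 1.
1 is placed in row 3, so (3,1) = 3.
3 is placed in row 4; hence (4,1) = 1.
The full grid is 4 1 2 3 / 2 4 3 1 / 3 2 1 4 / 1 3 4 2.

2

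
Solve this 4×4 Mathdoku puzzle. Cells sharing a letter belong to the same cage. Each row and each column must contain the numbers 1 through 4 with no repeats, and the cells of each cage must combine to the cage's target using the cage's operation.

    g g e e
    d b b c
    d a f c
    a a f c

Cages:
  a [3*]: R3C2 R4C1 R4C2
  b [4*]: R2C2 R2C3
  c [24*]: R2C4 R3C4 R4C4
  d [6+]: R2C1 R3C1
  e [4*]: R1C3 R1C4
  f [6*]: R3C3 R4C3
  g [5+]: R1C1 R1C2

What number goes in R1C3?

4

Cage a has product 3, so R3C2 = 1.
The 3 cells of cage a must have product 3, which forces R4C1 = 1.
Cage a needs product 3, leaving R4C2 = 3.
3 is placed in row 4, which forces R4C3 = 2.
2 is placed in row 4, so R4C4 = 4.
The two cells of cage g must have sum 5; hence R1C1 = 3.
Cage g needs two cells with sum 5, so R1C2 = 2.
The two cells of cage e must have product 4; hence R1C3 = 4.
Column 4 already has 4, so R1C4 = 1.
Column 2 now contains 1, leaving R2C2 = 4.
Cage b's pair has product 4, so R2C3 = 1.
2 is placed in column 3, which forces R3C3 = 3.
Row 3 now contains 3, leaving R3C4 = 2.
4 is placed in row 2, so R2C1 = 2.
2 is placed in column 4, leaving R2C4 = 3.
2 is placed in row 3; hence R3C1 = 4.
The full grid is 3 2 4 1 / 2 4 1 3 / 4 1 3 2 / 1 3 2 4.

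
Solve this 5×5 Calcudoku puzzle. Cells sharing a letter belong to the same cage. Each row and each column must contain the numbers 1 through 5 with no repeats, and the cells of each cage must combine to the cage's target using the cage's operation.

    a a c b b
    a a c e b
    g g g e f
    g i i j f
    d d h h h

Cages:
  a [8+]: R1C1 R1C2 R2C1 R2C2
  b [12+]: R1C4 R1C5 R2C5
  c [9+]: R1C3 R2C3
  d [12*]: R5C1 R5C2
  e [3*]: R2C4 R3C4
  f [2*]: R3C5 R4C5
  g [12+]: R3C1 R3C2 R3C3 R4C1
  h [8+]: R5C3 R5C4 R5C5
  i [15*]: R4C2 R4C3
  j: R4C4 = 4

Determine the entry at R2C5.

J is a freebie, leaving R4C4 = 4.
The only place for 2 in column 4 is R5C4.
The only place for 2 in column 3 is R3C3.
Row 3 now contains 2, leaving R3C5 = 1.
The two cells of cage f must have product 2, which forces R4C5 = 2.
Column 5 now contains 1, which forces R5C5 = 5.
Cage b needs sum 12, which forces R1C4 = 5.
Cage e's pair has product 3, leaving R2C4 = 1.
Row 3 now contains 1, leaving R3C4 = 3.
Row 5 now contains 5, which forces R5C3 = 1.
Row 1 now contains 5, so R1C3 = 4.
4 is placed in row 1, so R1C5 = 3.
The two cells of cage c must have sum 9, so R2C3 = 5.
3 is placed in column 5; hence R2C5 = 4.
Cage g needs sum 12, leaving R4C1 = 1.
Column 3 already has 5, leaving R4C3 = 3.
Column 1 already has 1, which forces R1C1 = 2.
Cage a has sum 8, so R1C2 = 1.
The 4 cells of cage a must have sum 8, leaving R2C1 = 3.
The 4 cells of cage a must have sum 8, so R2C2 = 2.
Row 4 already has 3, which forces R4C2 = 5.
Column 1 already has 3, so R5C1 = 4.
Row 5 now contains 4, which forces R5C2 = 3.
Column 1 already has 4, leaving R3C1 = 5.
Column 2 now contains 5; hence R3C2 = 4.
Completed grid: 2 1 4 5 3 / 3 2 5 1 4 / 5 4 2 3 1 / 1 5 3 4 2 / 4 3 1 2 5.

4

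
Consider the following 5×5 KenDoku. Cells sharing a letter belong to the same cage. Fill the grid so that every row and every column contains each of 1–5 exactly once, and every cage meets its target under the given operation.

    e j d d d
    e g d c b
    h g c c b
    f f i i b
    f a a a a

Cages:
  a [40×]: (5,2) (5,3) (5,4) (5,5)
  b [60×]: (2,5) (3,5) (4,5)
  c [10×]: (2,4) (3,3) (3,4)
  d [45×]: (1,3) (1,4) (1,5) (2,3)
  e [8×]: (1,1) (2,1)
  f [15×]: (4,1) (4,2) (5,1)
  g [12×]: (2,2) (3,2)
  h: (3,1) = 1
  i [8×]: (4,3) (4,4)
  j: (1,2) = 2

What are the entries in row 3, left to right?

Cage j is a single given cell, leaving (1,2) = 2.
The 4 cells of cage d must have product 45, which forces (2,3) = 3.
H is a freebie, leaving (3,1) = 1.
Row 1 now contains 2, leaving (1,1) = 4.
Cage e needs two cells with product 8, which forces (2,1) = 2.
Row 2 now contains 3, so (2,2) = 4.
Cage c has product 10; hence (2,4) = 1.
Row 2 now contains 4; hence (2,5) = 5.
The two cells of cage g must have product 12, leaving (3,2) = 3.
Row 3 now contains 3, which forces (3,5) = 4.
The 3 cells of cage f must have product 15, which forces (4,2) = 1.
Column 5 now contains 4; hence (4,5) = 3.
Column 2 already has 1; hence (5,2) = 5.
Cage d has product 45; hence (1,3) = 5.
Cage d has product 45, leaving (1,4) = 3.
3 is placed in column 5, which forces (1,5) = 1.
Column 3 already has 5, which forces (3,3) = 2.
Row 3 now contains 2, which forces (3,4) = 5.
3 is placed in row 4, so (4,1) = 5.
2 is placed in column 3, leaving (4,3) = 4.
4 is placed in row 4, leaving (4,4) = 2.
5 is placed in row 5, leaving (5,1) = 3.
Column 3 already has 4, so (5,3) = 1.
Column 4 already has 2; hence (5,4) = 4.
Column 5 now contains 1; hence (5,5) = 2.
The full grid is 4 2 5 3 1 / 2 4 3 1 5 / 1 3 2 5 4 / 5 1 4 2 3 / 3 5 1 4 2.

1 3 2 5 4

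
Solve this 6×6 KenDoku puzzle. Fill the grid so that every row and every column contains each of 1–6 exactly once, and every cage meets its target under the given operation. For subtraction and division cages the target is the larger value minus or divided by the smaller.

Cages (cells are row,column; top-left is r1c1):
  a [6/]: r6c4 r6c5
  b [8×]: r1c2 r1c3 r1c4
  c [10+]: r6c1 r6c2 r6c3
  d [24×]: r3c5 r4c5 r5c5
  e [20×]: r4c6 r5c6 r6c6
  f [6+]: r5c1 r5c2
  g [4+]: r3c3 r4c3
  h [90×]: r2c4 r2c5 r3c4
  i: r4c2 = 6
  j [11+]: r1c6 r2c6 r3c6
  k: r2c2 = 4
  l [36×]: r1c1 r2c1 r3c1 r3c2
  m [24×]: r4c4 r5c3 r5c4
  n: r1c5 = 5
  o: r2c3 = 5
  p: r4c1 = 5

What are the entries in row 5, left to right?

4 2 6 1 3 5

Cage n is given, leaving r1c5 = 5.
Cage k is given; hence r2c2 = 4.
Cage o is a single given cell, so r2c3 = 5.
Cage p is given; hence r4c1 = 5.
Cage i is given, so r4c2 = 6.
Cage h has product 90; hence r3c4 = 5.
Cage c needs sum 10; hence r6c2 = 5.
Row 6 already has 5, which forces r6c6 = 4.
The 3 cells of cage j must have sum 11, leaving r2c6 = 2.
Column 6 now contains 4; hence r4c6 = 1.
Cage f's pair has sum 6, leaving r5c1 = 4.
Column 2 already has 5, leaving r5c2 = 2.
Cage e has product 20, so r5c6 = 5.
2 is placed in column 2, leaving r1c2 = 1.
Row 2 already has 2, which forces r2c1 = 1.
Cage l needs product 36, so r3c2 = 3.
Cage g needs two cells with sum 4, which forces r3c3 = 1.
3 is placed in row 3, leaving r3c6 = 6.
Row 4 already has 1, which forces r4c3 = 3.
Cage m needs product 24, leaving r4c4 = 4.
Row 4 now contains 4, which forces r4c5 = 2.
Column 3 now contains 1, leaving r5c3 = 6.
Row 5 now contains 6, so r5c4 = 1.
Row 5 now contains 1; hence r5c5 = 3.
Column 3 already has 3, so r6c3 = 2.
1 is placed in column 4, leaving r6c4 = 6.
6 is placed in row 6, so r6c5 = 1.
Cage l has product 36, leaving r1c1 = 6.
Column 3 now contains 2; hence r1c3 = 4.
Column 4 now contains 4, leaving r1c4 = 2.
6 is placed in column 6; hence r1c6 = 3.
Column 4 now contains 6, leaving r2c4 = 3.
Column 5 already has 3, leaving r2c5 = 6.
6 is placed in row 3; hence r3c1 = 2.
Column 5 now contains 2; hence r3c5 = 4.
Row 6 now contains 2, which forces r6c1 = 3.
The full grid is 6 1 4 2 5 3 / 1 4 5 3 6 2 / 2 3 1 5 4 6 / 5 6 3 4 2 1 / 4 2 6 1 3 5 / 3 5 2 6 1 4.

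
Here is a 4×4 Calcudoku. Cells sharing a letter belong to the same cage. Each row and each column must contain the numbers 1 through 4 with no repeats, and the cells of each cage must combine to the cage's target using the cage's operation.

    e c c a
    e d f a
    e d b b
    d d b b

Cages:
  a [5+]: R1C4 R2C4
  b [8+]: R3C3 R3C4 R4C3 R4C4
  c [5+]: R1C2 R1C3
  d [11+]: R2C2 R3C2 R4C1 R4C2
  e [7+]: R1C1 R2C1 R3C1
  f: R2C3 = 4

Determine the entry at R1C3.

Cage f is given, so R2C3 = 4.
Column 1 needs a 3, and only R4C1 is open for it.
In column 2, 2 can only go at R1C2, so R1C2 = 2.
The two cells of cage c must have sum 5, so R1C3 = 3.
Row 1 now contains 3, which forces R1C4 = 4.
Row 1 now contains 4, which forces R1C1 = 1.
The 3 cells of cage e must have sum 7, which forces R2C1 = 2.
The two cells of cage a must have sum 5, so R2C4 = 1.
The 3 cells of cage e must have sum 7, leaving R3C1 = 4.
The 4 cells of cage b must have sum 8, leaving R3C3 = 2.
Cage b has sum 8, which forces R3C4 = 3.
Cage b has sum 8, which forces R4C3 = 1.
The 4 cells of cage b must have sum 8, which forces R4C4 = 2.
Row 2 now contains 1, leaving R2C2 = 3.
3 is placed in row 3, leaving R3C2 = 1.
Row 4 already has 1, which forces R4C2 = 4.
Filled in: 1 2 3 4 / 2 3 4 1 / 4 1 2 3 / 3 4 1 2.

3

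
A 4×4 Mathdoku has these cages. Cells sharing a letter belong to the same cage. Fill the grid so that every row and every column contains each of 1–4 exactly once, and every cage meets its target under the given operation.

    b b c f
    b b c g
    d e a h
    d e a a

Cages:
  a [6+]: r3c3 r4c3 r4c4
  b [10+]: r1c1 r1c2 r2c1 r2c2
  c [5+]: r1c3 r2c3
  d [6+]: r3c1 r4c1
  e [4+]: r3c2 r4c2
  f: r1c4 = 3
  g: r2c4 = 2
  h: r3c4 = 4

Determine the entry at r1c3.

F is a freebie, which forces r1c4 = 3.
G is a freebie; hence r2c4 = 2.
Cage h is given; hence r3c4 = 4.
2 is placed in column 4, leaving r4c4 = 1.
4 is placed in row 3, which forces r3c1 = 2.
Cage e's pair has sum 4, which forces r3c2 = 1.
Row 3 already has 1, leaving r3c3 = 3.
Cage d needs two cells with sum 6; hence r4c1 = 4.
1 is placed in row 4, leaving r4c2 = 3.
Row 4 now contains 4, which forces r4c3 = 2.
Column 1 now contains 4, so r1c1 = 1.
The 4 cells of cage b must have sum 10, leaving r1c2 = 2.
Row 1 now contains 1, leaving r1c3 = 4.
Cage b needs sum 10; hence r2c1 = 3.
Column 2 already has 3, leaving r2c2 = 4.
4 is placed in column 3; hence r2c3 = 1.
Completed grid: 1 2 4 3 / 3 4 1 2 / 2 1 3 4 / 4 3 2 1.

4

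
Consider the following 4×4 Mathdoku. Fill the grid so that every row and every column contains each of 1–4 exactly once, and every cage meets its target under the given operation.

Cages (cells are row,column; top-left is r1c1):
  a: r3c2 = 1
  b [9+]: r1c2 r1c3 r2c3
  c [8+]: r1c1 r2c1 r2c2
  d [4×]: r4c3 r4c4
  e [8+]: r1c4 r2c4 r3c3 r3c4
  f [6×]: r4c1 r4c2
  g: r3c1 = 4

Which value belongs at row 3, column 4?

Cage g is given, which forces r3c1 = 4.
Cage a is a single given cell, which forces r3c2 = 1.
Row 3 already has 1, which forces r3c3 = 2.
Row 3 already has 2, so r3c4 = 3.
The only place for 4 in column 4 is r4c4.
4 is placed in row 4; hence r4c3 = 1.
The 3 cells of cage b must have sum 9; hence r1c2 = 2.
2 is placed in row 1; hence r1c4 = 1.
Column 4 already has 1, so r2c4 = 2.
Column 2 already has 2, leaving r4c2 = 3.
Row 1 already has 1, so r1c1 = 3.
Row 1 now contains 3, leaving r1c3 = 4.
The 3 cells of cage c must have sum 8, which forces r2c1 = 1.
3 is placed in column 2, so r2c2 = 4.
Column 3 now contains 4, leaving r2c3 = 3.
Row 4 already has 3, which forces r4c1 = 2.
Filled in: 3 2 4 1 / 1 4 3 2 / 4 1 2 3 / 2 3 1 4.

3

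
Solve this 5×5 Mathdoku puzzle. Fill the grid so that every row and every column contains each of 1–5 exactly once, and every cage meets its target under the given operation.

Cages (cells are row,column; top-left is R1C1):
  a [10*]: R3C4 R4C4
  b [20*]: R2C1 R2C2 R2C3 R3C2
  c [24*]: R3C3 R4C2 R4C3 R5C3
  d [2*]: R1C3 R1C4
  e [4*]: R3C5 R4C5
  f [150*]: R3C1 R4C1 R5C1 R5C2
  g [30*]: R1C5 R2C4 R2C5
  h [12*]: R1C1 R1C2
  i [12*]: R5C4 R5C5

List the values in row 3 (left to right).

The 4 cells of cage f must have product 150, so R5C2 = 5.
The only place for 5 in row 1 is R1C5.
In row 2, 4 can only go at R2C2, so R2C2 = 4.
The two cells of cage h must have product 12, leaving R1C1 = 4.
4 is placed in column 2; hence R1C2 = 3.
The 4 cells of cage b must have product 20; hence R3C2 = 1.
Row 3 now contains 1, so R3C5 = 4.
1 is placed in column 2, so R4C2 = 2.
2 is placed in row 4; hence R4C4 = 5.
4 is placed in column 5, so R4C5 = 1.
4 is placed in column 5, so R5C5 = 3.
The 3 cells of cage g must have product 30, which forces R2C4 = 3.
Column 5 already has 3, leaving R2C5 = 2.
The 4 cells of cage f must have product 150, leaving R3C1 = 5.
The 4 cells of cage c must have product 24, which forces R3C3 = 3.
Column 4 now contains 5; hence R3C4 = 2.
Row 4 already has 5; hence R4C1 = 3.
Cage c has product 24, so R4C3 = 4.
Row 5 already has 3; hence R5C1 = 2.
Cage c has product 24, leaving R5C3 = 1.
Row 5 already has 3, which forces R5C4 = 4.
Column 3 now contains 1, so R1C3 = 2.
2 is placed in column 4, so R1C4 = 1.
Column 1 already has 5, which forces R2C1 = 1.
Column 3 now contains 1, which forces R2C3 = 5.
Completed grid: 4 3 2 1 5 / 1 4 5 3 2 / 5 1 3 2 4 / 3 2 4 5 1 / 2 5 1 4 3.

5 1 3 2 4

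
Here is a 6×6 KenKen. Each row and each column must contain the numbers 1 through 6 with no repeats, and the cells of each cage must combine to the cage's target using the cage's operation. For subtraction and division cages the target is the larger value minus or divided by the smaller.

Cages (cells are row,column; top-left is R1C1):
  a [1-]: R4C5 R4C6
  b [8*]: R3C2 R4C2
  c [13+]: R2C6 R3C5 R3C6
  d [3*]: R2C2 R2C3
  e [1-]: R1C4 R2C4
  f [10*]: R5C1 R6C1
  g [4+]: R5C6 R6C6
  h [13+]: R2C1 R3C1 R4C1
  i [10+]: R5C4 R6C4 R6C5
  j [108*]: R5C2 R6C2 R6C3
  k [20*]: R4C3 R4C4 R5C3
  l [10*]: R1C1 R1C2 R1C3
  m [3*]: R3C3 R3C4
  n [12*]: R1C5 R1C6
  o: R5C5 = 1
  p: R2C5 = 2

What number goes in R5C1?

Cage p is given, which forces R2C5 = 2.
Cage j needs product 108, so R5C2 = 6.
O is a freebie, which forces R5C5 = 1.
Row 5 already has 1, so R5C6 = 3.
Cage j needs product 108, so R6C2 = 3.
Cage j has product 108, leaving R6C3 = 6.
Column 6 now contains 3, so R6C6 = 1.
Column 2 now contains 3, leaving R2C2 = 1.
Cage d needs two cells with product 3, which forces R2C3 = 3.
3 is placed in column 3, which forces R3C3 = 1.
Row 3 already has 1; hence R3C4 = 3.
Cage i has sum 10, leaving R5C4 = 4.
Cage i has sum 10, so R6C4 = 2.
The 3 cells of cage i must have sum 10; hence R6C5 = 4.
Cage l has product 10, which forces R1C1 = 1.
Cage c needs sum 13, which forces R3C6 = 2.
Cage k has product 20; hence R4C3 = 4.
Cage k has product 20; hence R4C4 = 1.
Cage f needs two cells with product 10, so R5C1 = 2.
Cage k needs product 20; hence R5C3 = 5.
Row 6 now contains 2, so R6C1 = 5.
The 3 cells of cage l must have product 10; hence R1C2 = 5.
Column 3 now contains 5, leaving R1C3 = 2.
5 is placed in row 1, so R1C4 = 6.
The two cells of cage n must have product 12, so R1C5 = 3.
Column 6 now contains 2, so R1C6 = 4.
6 is placed in column 4, which forces R2C4 = 5.
5 is placed in row 2, which forces R2C6 = 6.
2 is placed in row 3, leaving R3C2 = 4.
Cage h needs sum 13, so R4C1 = 3.
Row 4 now contains 4, so R4C2 = 2.
6 is placed in column 6, which forces R4C6 = 5.
Row 2 now contains 6, so R2C1 = 4.
Row 3 now contains 4; hence R3C1 = 6.
Cage c has sum 13, which forces R3C5 = 5.
Row 4 already has 5; hence R4C5 = 6.
The full grid is 1 5 2 6 3 4 / 4 1 3 5 2 6 / 6 4 1 3 5 2 / 3 2 4 1 6 5 / 2 6 5 4 1 3 / 5 3 6 2 4 1.

2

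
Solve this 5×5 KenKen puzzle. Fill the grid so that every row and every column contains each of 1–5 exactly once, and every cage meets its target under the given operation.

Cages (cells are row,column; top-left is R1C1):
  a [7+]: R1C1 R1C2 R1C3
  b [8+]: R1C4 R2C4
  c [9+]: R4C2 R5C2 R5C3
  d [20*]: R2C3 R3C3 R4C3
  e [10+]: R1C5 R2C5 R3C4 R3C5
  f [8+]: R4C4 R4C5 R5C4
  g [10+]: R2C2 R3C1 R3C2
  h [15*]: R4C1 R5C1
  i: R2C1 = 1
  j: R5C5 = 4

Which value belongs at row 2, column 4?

I is a freebie, so R2C1 = 1.
Cage j is a single given cell, which forces R5C5 = 4.
The only place for 3 in column 3 is R5C3.
Cage h's pair has product 15, so R4C1 = 3.
3 is placed in row 5, leaving R5C1 = 5.
The only place for 2 in row 2 is R2C5.
The only place for 2 in row 4 is R4C4.
Column 4 already has 2, so R3C4 = 4.
The 3 cells of cage f must have sum 8; hence R4C5 = 5.
Column 4 already has 2; hence R5C4 = 1.
Row 3 now contains 4, which forces R3C1 = 2.
5 is placed in row 4, which forces R4C2 = 4.
Row 4 now contains 4, leaving R4C3 = 1.
Row 5 already has 1, so R5C2 = 2.
Column 1 now contains 2, leaving R1C1 = 4.
Column 2 already has 2; hence R1C2 = 1.
Cage a has sum 7, so R1C3 = 2.
Row 1 already has 1, leaving R1C5 = 3.
Cage d has product 20, leaving R2C3 = 4.
Column 3 already has 1; hence R3C3 = 5.
Column 5 now contains 3, so R3C5 = 1.
3 is placed in row 1, so R1C4 = 5.
The 3 cells of cage g must have sum 10, leaving R2C2 = 5.
The two cells of cage b must have sum 8, which forces R2C4 = 3.
5 is placed in row 3, so R3C2 = 3.
The full grid is 4 1 2 5 3 / 1 5 4 3 2 / 2 3 5 4 1 / 3 4 1 2 5 / 5 2 3 1 4.

3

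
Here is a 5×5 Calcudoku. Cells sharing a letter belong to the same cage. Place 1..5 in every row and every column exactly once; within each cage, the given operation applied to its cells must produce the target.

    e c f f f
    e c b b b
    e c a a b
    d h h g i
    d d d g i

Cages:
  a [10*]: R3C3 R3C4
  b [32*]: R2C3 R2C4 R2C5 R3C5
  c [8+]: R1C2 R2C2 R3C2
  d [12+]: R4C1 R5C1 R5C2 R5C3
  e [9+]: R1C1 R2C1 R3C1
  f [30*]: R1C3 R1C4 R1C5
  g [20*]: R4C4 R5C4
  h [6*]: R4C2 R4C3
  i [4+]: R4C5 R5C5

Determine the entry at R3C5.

4

The 4 cells of cage b must have product 32; hence R3C5 = 4.
The only place for 1 in column 4 is R2C4.
Cage b needs product 32, which forces R2C3 = 4.
Row 2 already has 1, leaving R2C5 = 2.
In row 3, 3 can only go at R3C1, so R3C1 = 3.
Cage e needs sum 9, leaving R1C1 = 1.
3 is placed in column 1, which forces R2C1 = 5.
Row 2 now contains 5, leaving R2C2 = 3.
Column 2 now contains 3; hence R4C2 = 2.
2 is placed in row 4, leaving R4C3 = 3.
3 is placed in row 4; hence R4C5 = 1.
1 is placed in column 5, so R5C5 = 3.
Column 2 already has 2, which forces R1C2 = 4.
Cage f needs product 30, which forces R1C3 = 2.
Cage f needs product 30; hence R1C4 = 3.
3 is placed in column 5, which forces R1C5 = 5.
Column 2 already has 2; hence R3C2 = 1.
Column 3 already has 2, so R3C3 = 5.
Row 3 now contains 5, which forces R3C4 = 2.
2 is placed in row 4, which forces R4C1 = 4.
4 is placed in row 4, leaving R4C4 = 5.
Cage d needs sum 12, which forces R5C1 = 2.
1 is placed in column 2, leaving R5C2 = 5.
Column 3 now contains 5, so R5C3 = 1.
Column 4 now contains 5, which forces R5C4 = 4.
Completed grid: 1 4 2 3 5 / 5 3 4 1 2 / 3 1 5 2 4 / 4 2 3 5 1 / 2 5 1 4 3.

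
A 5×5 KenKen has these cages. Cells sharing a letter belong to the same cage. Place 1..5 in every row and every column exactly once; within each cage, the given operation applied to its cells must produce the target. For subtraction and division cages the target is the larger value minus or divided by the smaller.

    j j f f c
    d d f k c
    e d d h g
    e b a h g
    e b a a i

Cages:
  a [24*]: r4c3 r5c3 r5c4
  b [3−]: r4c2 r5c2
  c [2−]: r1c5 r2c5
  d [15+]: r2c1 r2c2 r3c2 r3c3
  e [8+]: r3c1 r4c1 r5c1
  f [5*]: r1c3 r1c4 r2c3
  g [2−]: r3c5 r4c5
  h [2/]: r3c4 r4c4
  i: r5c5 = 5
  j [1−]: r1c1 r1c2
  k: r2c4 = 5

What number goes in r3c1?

Cage f needs product 5, so r1c3 = 5.
The 3 cells of cage f must have product 5, which forces r1c4 = 1.
Cage f has product 5, leaving r2c3 = 1.
Cage k is a single given cell, which forces r2c4 = 5.
I is a freebie, leaving r5c5 = 5.
The 4 cells of cage d must have sum 15, which forces r3c2 = 5.
The only place for 5 in row 4 is r4c1.
In column 4, 3 can only go at r5c4, so r5c4 = 3.
The only place for 3 in row 4 is r4c5.
Cage g's pair has difference 2, which forces r3c5 = 1.
Row 3 now contains 1, which forces r3c1 = 2.
2 is placed in row 3; hence r3c4 = 4.
Column 4 already has 4; hence r4c4 = 2.
Cage e needs sum 8, which forces r5c1 = 1.
1 is placed in row 5, so r5c2 = 4.
4 is placed in row 5, leaving r5c3 = 2.
Cage d needs sum 15, which forces r2c1 = 4.
The 4 cells of cage d must have sum 15; hence r2c2 = 3.
Row 2 now contains 4; hence r2c5 = 2.
Row 3 already has 4; hence r3c3 = 3.
Column 2 now contains 4, so r4c2 = 1.
Row 4 already has 2, so r4c3 = 4.
4 is placed in column 1, which forces r1c1 = 3.
Column 2 now contains 3; hence r1c2 = 2.
2 is placed in column 5, leaving r1c5 = 4.
Filled in: 3 2 5 1 4 / 4 3 1 5 2 / 2 5 3 4 1 / 5 1 4 2 3 / 1 4 2 3 5.

2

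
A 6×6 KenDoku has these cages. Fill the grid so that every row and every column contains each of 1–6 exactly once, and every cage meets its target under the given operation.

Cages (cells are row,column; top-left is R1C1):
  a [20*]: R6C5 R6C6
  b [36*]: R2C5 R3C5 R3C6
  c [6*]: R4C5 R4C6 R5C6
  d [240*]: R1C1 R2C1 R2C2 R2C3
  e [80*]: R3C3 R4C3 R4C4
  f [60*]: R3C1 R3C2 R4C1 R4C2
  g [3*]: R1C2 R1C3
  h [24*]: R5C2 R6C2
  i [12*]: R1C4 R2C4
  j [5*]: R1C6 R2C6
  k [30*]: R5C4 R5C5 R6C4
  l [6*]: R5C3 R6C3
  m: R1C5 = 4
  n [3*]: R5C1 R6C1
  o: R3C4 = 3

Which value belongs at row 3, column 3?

4

Cage m is given, which forces R1C5 = 4.
Cage e needs product 80, which forces R3C3 = 4.
O is a freebie; hence R3C4 = 3.
The 3 cells of cage e must have product 80; hence R4C3 = 5.
The 3 cells of cage e must have product 80, which forces R4C4 = 4.
Column 5 already has 4; hence R6C5 = 5.
Row 6 already has 5; hence R6C6 = 4.
The two cells of cage h must have product 24; hence R5C2 = 4.
Cage k has product 30, leaving R5C4 = 5.
4 is placed in row 6, which forces R6C2 = 6.
Cage d needs product 240, which forces R2C1 = 4.
In row 2, 1 can only go at R2C6, so R2C6 = 1.
Column 6 now contains 1, leaving R1C6 = 5.
Cage c has product 6, so R4C5 = 1.
Cage d has product 240, which forces R2C2 = 5.
Cage b needs product 36, leaving R2C5 = 3.
Column 5 already has 3, leaving R5C5 = 6.
Cage f has product 60, so R3C1 = 5.
Column 5 now contains 6, which forces R3C5 = 2.
Cage b needs product 36, so R3C6 = 6.
Cage k needs product 30, leaving R6C4 = 1.
2 is placed in row 3, leaving R3C2 = 1.
Cage f needs product 60; hence R4C1 = 6.
The 4 cells of cage f must have product 60; hence R4C2 = 2.
2 is placed in row 4; hence R4C6 = 3.
The two cells of cage n must have product 3, so R5C1 = 1.
3 is placed in column 6, leaving R5C6 = 2.
Row 6 already has 1, which forces R6C1 = 3.
Row 6 now contains 3; hence R6C3 = 2.
Column 1 already has 6; hence R1C1 = 2.
Column 2 now contains 1, so R1C2 = 3.
Cage g's pair has product 3, which forces R1C3 = 1.
Row 1 already has 2, so R1C4 = 6.
2 is placed in column 3, so R2C3 = 6.
6 is placed in column 4, which forces R2C4 = 2.
Row 5 now contains 2, leaving R5C3 = 3.
Completed grid: 2 3 1 6 4 5 / 4 5 6 2 3 1 / 5 1 4 3 2 6 / 6 2 5 4 1 3 / 1 4 3 5 6 2 / 3 6 2 1 5 4.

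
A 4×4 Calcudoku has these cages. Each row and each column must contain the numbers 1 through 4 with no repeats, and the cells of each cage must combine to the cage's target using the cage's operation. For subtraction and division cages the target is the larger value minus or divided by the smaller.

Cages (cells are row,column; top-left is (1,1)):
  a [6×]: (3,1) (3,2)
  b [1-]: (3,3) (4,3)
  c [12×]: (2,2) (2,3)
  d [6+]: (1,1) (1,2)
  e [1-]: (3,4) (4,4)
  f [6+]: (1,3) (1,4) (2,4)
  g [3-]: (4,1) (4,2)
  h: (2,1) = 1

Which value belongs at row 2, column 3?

4

Cage h is a single given cell, so (2,1) = 1.
Column 1 now contains 1, so (4,1) = 4.
4 is placed in row 4; hence (4,2) = 1.
4 is placed in column 1, so (1,1) = 2.
Cage d needs two cells with sum 6, so (1,2) = 4.
4 is placed in column 2, so (2,2) = 3.
3 is placed in row 2, leaving (2,3) = 4.
3 is placed in row 2; hence (2,4) = 2.
2 is placed in column 1, leaving (3,1) = 3.
Column 2 now contains 3, which forces (3,2) = 2.
Row 3 already has 2; hence (3,3) = 1.
Row 3 already has 1; hence (3,4) = 4.
Column 4 now contains 2; hence (4,4) = 3.
Column 3 now contains 1, so (1,3) = 3.
3 is placed in column 4; hence (1,4) = 1.
Row 4 now contains 3; hence (4,3) = 2.
Filled in: 2 4 3 1 / 1 3 4 2 / 3 2 1 4 / 4 1 2 3.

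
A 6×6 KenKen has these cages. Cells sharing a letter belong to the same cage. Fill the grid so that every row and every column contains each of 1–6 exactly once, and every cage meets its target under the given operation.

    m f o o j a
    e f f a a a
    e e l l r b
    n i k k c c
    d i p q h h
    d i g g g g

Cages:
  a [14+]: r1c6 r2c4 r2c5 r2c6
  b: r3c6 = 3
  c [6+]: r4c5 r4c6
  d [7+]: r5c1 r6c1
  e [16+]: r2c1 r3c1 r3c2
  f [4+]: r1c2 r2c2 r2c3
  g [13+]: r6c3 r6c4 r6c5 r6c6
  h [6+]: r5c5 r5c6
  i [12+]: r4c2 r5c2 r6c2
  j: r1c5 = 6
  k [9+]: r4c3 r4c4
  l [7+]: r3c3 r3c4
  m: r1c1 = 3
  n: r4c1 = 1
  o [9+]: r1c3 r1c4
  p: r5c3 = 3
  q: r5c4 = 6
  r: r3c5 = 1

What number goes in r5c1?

2

M is a freebie; hence r1c1 = 3.
Cage f needs sum 4; hence r1c2 = 1.
Cage j is a single given cell, leaving r1c5 = 6.
Cage f has sum 4; hence r2c2 = 2.
Cage f has sum 4, leaving r2c3 = 1.
R is a freebie, leaving r3c5 = 1.
Cage b is given; hence r3c6 = 3.
Cage n is given; hence r4c1 = 1.
Cage p is a single given cell, which forces r5c3 = 3.
Cage q is given, so r5c4 = 6.
Cage a has sum 14, which forces r1c6 = 2.
2 is placed in column 6; hence r4c6 = 4.
4 is placed in column 6; hence r5c6 = 1.
4 is placed in column 6; hence r2c6 = 5.
The two cells of cage k must have sum 9; hence r4c3 = 6.
Cage k's pair has sum 9, which forces r4c4 = 3.
Row 4 already has 4, leaving r4c5 = 2.
The two cells of cage h must have sum 6, so r5c5 = 5.
Cage g needs sum 13, leaving r6c4 = 1.
5 is placed in column 6, so r6c6 = 6.
Row 2 now contains 5, so r2c1 = 6.
3 is placed in column 4; hence r2c4 = 4.
Cage a has sum 14, leaving r2c5 = 3.
Cage e needs sum 16, which forces r3c1 = 4.
The 3 cells of cage e must have sum 16, so r3c2 = 6.
Row 4 now contains 3, which forces r4c2 = 5.
Row 5 already has 5; hence r5c1 = 2.
Row 5 already has 5, so r5c2 = 4.
Cage d needs two cells with sum 7; hence r6c1 = 5.
Cage i needs sum 12, so r6c2 = 3.
Cage g needs sum 13, so r6c3 = 2.
The 4 cells of cage g must have sum 13, so r6c5 = 4.
Cage o's pair has sum 9; hence r1c3 = 4.
Column 4 already has 4, which forces r1c4 = 5.
2 is placed in column 3; hence r3c3 = 5.
Cage l's pair has sum 7; hence r3c4 = 2.
Filled in: 3 1 4 5 6 2 / 6 2 1 4 3 5 / 4 6 5 2 1 3 / 1 5 6 3 2 4 / 2 4 3 6 5 1 / 5 3 2 1 4 6.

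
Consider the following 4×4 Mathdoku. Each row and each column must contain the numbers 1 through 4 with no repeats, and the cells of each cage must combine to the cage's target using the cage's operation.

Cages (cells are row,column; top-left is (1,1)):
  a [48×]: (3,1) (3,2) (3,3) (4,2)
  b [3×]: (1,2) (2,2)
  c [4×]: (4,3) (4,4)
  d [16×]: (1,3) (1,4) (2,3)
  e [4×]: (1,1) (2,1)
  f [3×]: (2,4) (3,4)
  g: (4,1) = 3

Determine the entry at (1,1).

G is a freebie; hence (4,1) = 3.
In row 1, 2 can only go at (1,4), so (1,4) = 2.
Cage d needs product 16, leaving (1,3) = 4.
Cage d has product 16; hence (2,3) = 2.
Column 3 now contains 4; hence (4,3) = 1.
Row 4 already has 1, so (4,4) = 4.
Row 1 now contains 4, which forces (1,1) = 1.
Row 1 now contains 1; hence (1,2) = 3.
Cage e needs two cells with product 4, leaving (2,1) = 4.
Column 2 already has 3, leaving (2,2) = 1.
Row 2 now contains 1, which forces (2,4) = 3.
Cage a needs product 48; hence (3,1) = 2.
The 4 cells of cage a must have product 48, leaving (3,2) = 4.
Column 3 already has 1; hence (3,3) = 3.
Column 4 now contains 3, leaving (3,4) = 1.
Row 4 already has 4, leaving (4,2) = 2.
Filled in: 1 3 4 2 / 4 1 2 3 / 2 4 3 1 / 3 2 1 4.

1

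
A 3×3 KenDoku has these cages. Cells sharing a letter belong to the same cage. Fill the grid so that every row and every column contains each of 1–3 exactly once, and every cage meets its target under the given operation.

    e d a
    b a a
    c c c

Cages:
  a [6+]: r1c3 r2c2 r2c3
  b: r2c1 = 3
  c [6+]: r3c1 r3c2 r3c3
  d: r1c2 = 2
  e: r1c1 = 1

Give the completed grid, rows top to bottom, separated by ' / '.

Cage e is a single given cell, which forces r1c1 = 1.
Cage d is given, so r1c2 = 2.
Row 1 already has 2, so r1c3 = 3.
Cage b is a single given cell; hence r2c1 = 3.
Row 2 already has 3, so r2c2 = 1.
1 is placed in row 2, leaving r2c3 = 2.
3 is placed in column 1, leaving r3c1 = 2.
Column 2 already has 1; hence r3c2 = 3.
Column 3 now contains 2; hence r3c3 = 1.

1 2 3 / 3 1 2 / 2 3 1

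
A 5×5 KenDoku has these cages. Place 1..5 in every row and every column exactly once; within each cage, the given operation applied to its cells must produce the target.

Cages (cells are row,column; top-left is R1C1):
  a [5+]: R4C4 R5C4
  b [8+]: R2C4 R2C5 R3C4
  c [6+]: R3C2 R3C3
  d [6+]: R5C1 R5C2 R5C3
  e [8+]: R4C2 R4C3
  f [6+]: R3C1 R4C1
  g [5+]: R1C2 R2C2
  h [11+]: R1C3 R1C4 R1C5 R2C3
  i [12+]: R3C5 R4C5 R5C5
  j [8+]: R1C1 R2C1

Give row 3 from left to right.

In row 5, 5 can only go at R5C5, so R5C5 = 5.
Row 5 needs a 4, and only R5C4 is open for it.
Cage a's pair has sum 5, so R4C4 = 1.
In row 4, 2 can only go at R4C1, so R4C1 = 2.
The two cells of cage f must have sum 6, leaving R3C1 = 4.
Row 3 already has 4, so R3C5 = 3.
Column 5 already has 3; hence R4C5 = 4.
Column 5 already has 3; hence R2C5 = 1.
Column 5 already has 1; hence R1C5 = 2.
Row 1 needs a 4, and only R1C3 is open for it.
Cage h needs sum 11, so R1C4 = 3.
Cage h needs sum 11; hence R2C3 = 2.
Row 2 now contains 2; hence R2C4 = 5.
Column 4 now contains 5; hence R3C4 = 2.
3 is placed in row 1, so R1C1 = 5.
3 is placed in row 1, so R1C2 = 1.
Row 2 already has 5; hence R2C1 = 3.
Row 2 now contains 2, leaving R2C2 = 4.
1 is placed in column 2, leaving R3C2 = 5.
Row 3 now contains 5, so R3C3 = 1.
Column 2 now contains 5, which forces R4C2 = 3.
3 is placed in row 4; hence R4C3 = 5.
Column 1 already has 3, leaving R5C1 = 1.
Cage d has sum 6, which forces R5C2 = 2.
1 is placed in column 3; hence R5C3 = 3.
Completed grid: 5 1 4 3 2 / 3 4 2 5 1 / 4 5 1 2 3 / 2 3 5 1 4 / 1 2 3 4 5.

4 5 1 2 3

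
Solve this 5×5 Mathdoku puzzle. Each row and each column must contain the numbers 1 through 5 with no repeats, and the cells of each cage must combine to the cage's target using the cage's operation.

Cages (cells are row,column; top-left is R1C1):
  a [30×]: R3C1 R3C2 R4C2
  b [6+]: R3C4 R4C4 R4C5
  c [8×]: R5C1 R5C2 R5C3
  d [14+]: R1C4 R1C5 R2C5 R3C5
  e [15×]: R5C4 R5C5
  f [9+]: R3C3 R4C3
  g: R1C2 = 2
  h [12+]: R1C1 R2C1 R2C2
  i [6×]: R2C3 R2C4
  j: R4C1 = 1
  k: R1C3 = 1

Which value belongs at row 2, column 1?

5

Cage g is given, leaving R1C2 = 2.
K is a freebie, so R1C3 = 1.
Cage j is a single given cell; hence R4C1 = 1.
Cage a needs product 30, so R3C1 = 2.
Cage b has sum 6, which forces R3C4 = 1.
Column 1 already has 2, so R5C1 = 4.
Cage c needs product 8, so R5C2 = 1.
Row 5 now contains 4, leaving R5C3 = 2.
The 3 cells of cage h must have sum 12, so R2C2 = 4.
Column 3 now contains 2, leaving R2C3 = 3.
Cage i needs two cells with product 6, which forces R2C4 = 2.
2 is placed in row 2, which forces R2C5 = 1.
Column 4 already has 2; hence R4C4 = 3.
Row 4 now contains 3, so R4C5 = 2.
Column 4 already has 3, so R5C4 = 5.
Row 5 already has 5; hence R5C5 = 3.
Cage h has sum 12, which forces R1C1 = 3.
Column 4 now contains 5, so R1C4 = 4.
Cage d needs sum 14; hence R1C5 = 5.
Row 2 already has 3; hence R2C1 = 5.
Cage a has product 30; hence R3C2 = 3.
The 4 cells of cage d must have sum 14; hence R3C5 = 4.
Row 4 now contains 3, so R4C2 = 5.
5 is placed in row 4, leaving R4C3 = 4.
Row 3 already has 4; hence R3C3 = 5.
Completed grid: 3 2 1 4 5 / 5 4 3 2 1 / 2 3 5 1 4 / 1 5 4 3 2 / 4 1 2 5 3.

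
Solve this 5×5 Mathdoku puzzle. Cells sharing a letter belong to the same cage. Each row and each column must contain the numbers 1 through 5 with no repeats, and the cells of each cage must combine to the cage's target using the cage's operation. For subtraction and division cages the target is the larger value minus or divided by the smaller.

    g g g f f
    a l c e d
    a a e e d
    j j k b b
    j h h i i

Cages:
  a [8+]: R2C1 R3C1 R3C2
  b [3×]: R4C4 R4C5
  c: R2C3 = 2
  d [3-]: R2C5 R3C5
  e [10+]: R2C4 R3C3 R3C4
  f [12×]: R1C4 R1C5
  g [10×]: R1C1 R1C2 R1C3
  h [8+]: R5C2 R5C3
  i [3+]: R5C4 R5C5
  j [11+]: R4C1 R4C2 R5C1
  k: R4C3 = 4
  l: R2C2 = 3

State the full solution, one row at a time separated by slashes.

2 1 5 3 4 / 1 3 2 4 5 / 3 4 1 5 2 / 5 2 4 1 3 / 4 5 3 2 1

Cage l is given, leaving R2C2 = 3.
Cage c is a single given cell, which forces R2C3 = 2.
Cage k is a single given cell, which forces R4C3 = 4.
3 is placed in column 2, which forces R5C2 = 5.
Row 5 already has 5; hence R5C3 = 3.
Cage j has sum 11, which forces R4C1 = 5.
5 is placed in column 2, which forces R4C2 = 2.
Cage j needs sum 11; hence R5C1 = 4.
Cage g has product 10, so R1C1 = 2.
2 is placed in column 2, so R1C2 = 1.
The 3 cells of cage g must have product 10; hence R1C3 = 5.
4 is placed in column 1, so R2C1 = 1.
Cage a has sum 8, so R3C1 = 3.
The 3 cells of cage a must have sum 8; hence R3C2 = 4.
5 is placed in column 3; hence R3C3 = 1.
1 is placed in row 3, so R3C4 = 5.
1 is placed in row 3; hence R3C5 = 2.
Column 5 already has 2, so R5C5 = 1.
5 is placed in column 4, which forces R2C4 = 4.
Cage d's pair has difference 3, so R2C5 = 5.
Cage b needs two cells with product 3, which forces R4C4 = 1.
Column 5 already has 1, which forces R4C5 = 3.
Row 5 now contains 1, which forces R5C4 = 2.
Column 4 already has 4, leaving R1C4 = 3.
3 is placed in column 5, which forces R1C5 = 4.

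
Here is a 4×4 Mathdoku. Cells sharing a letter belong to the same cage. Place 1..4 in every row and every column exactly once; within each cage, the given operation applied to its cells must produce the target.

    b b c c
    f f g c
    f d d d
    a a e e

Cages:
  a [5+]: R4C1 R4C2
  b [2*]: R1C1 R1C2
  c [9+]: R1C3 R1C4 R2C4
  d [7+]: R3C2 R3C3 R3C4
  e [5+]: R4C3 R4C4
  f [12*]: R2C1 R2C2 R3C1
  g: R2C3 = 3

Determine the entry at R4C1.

2

Cage g is given, leaving R2C3 = 3.
The 3 cells of cage f must have product 12; hence R3C1 = 3.
In row 1, 3 can only go at R1C4, so R1C4 = 3.
The only place for 4 in row 1 is R1C3.
Cage c has sum 9, which forces R2C4 = 2.
Column 3 now contains 4, so R4C3 = 1.
The two cells of cage e must have sum 5, which forces R4C4 = 4.
Cage d has sum 7, leaving R3C2 = 4.
Column 3 now contains 1, leaving R3C3 = 2.
Column 4 already has 4, which forces R3C4 = 1.
Row 4 already has 4; hence R4C1 = 2.
Row 4 already has 4, which forces R4C2 = 3.
Column 1 already has 2; hence R1C1 = 1.
The two cells of cage b must have product 2, so R1C2 = 2.
Cage f has product 12; hence R2C1 = 4.
4 is placed in column 2, leaving R2C2 = 1.
The full grid is 1 2 4 3 / 4 1 3 2 / 3 4 2 1 / 2 3 1 4.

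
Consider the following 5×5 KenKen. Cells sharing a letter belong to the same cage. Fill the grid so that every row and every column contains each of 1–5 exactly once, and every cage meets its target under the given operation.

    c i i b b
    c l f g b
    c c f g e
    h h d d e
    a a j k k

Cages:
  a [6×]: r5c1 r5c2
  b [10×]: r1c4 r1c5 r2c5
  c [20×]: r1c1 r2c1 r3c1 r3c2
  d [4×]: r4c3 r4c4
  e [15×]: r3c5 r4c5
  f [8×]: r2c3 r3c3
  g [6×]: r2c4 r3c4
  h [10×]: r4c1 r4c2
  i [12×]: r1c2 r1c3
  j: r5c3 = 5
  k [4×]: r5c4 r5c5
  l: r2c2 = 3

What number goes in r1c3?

3

L is a freebie; hence r2c2 = 3.
Row 2 already has 3; hence r2c4 = 2.
Column 4 already has 2; hence r3c4 = 3.
3 is placed in row 3; hence r3c5 = 5.
Column 5 already has 5, leaving r4c5 = 3.
Column 2 now contains 3, so r5c2 = 2.
Cage j is given, so r5c3 = 5.
Column 2 now contains 3, which forces r1c2 = 4.
The two cells of cage i must have product 12, which forces r1c3 = 3.
Cage b has product 10, which forces r1c4 = 5.
Cage b has product 10; hence r1c5 = 2.
2 is placed in row 2, which forces r2c3 = 4.
Column 5 already has 5, so r2c5 = 1.
Cage c needs product 20, which forces r3c1 = 4.
2 is placed in column 2; hence r3c2 = 1.
Cage f needs two cells with product 8, leaving r3c3 = 2.
Cage h's pair has product 10, which forces r4c1 = 2.
2 is placed in column 2; hence r4c2 = 5.
Column 3 already has 4; hence r4c3 = 1.
1 is placed in row 4, which forces r4c4 = 4.
Row 5 already has 2; hence r5c1 = 3.
Column 4 already has 4; hence r5c4 = 1.
1 is placed in column 5, which forces r5c5 = 4.
Row 1 already has 5; hence r1c1 = 1.
1 is placed in row 2, so r2c1 = 5.
Completed grid: 1 4 3 5 2 / 5 3 4 2 1 / 4 1 2 3 5 / 2 5 1 4 3 / 3 2 5 1 4.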